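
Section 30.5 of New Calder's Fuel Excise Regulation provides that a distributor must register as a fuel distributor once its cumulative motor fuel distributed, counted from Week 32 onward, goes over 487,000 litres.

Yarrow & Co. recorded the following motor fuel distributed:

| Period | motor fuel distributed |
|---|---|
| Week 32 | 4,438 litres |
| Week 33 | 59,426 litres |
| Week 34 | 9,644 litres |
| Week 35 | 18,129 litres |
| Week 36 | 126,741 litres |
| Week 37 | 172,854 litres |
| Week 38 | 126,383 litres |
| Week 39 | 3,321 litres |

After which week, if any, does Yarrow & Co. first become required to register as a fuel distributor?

Through Week 32: 4,438 litres
Through Week 33: 63,864 litres
Through Week 34: 73,508 litres
Through Week 35: 91,637 litres
Through Week 36: 218,378 litres
Through Week 37: 391,232 litres
Through Week 38: 517,615 litres ← exceeds threshold

Week 38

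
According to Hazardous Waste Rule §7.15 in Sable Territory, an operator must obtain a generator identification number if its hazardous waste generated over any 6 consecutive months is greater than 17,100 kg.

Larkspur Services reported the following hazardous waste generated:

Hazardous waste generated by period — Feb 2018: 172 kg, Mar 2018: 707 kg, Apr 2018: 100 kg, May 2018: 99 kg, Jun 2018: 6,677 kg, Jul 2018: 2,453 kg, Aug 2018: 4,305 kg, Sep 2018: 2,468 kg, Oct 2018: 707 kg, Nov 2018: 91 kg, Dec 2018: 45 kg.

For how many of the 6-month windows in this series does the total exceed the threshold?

Feb 2018–Jul 2018: 172 kg + 707 kg + 100 kg + 99 kg + 6,677 kg + 2,453 kg = 10,208 kg (under)
Mar 2018–Aug 2018: 707 kg + 100 kg + 99 kg + 6,677 kg + 2,453 kg + 4,305 kg = 14,341 kg (under)
Apr 2018–Sep 2018: 100 kg + 99 kg + 6,677 kg + 2,453 kg + 4,305 kg + 2,468 kg = 16,102 kg (under)
May 2018–Oct 2018: 99 kg + 6,677 kg + 2,453 kg + 4,305 kg + 2,468 kg + 707 kg = 16,709 kg (under)
Jun 2018–Nov 2018: 6,677 kg + 2,453 kg + 4,305 kg + 2,468 kg + 707 kg + 91 kg = 16,701 kg (under)
Jul 2018–Dec 2018: 2,453 kg + 4,305 kg + 2,468 kg + 707 kg + 91 kg + 45 kg = 10,069 kg (under)
0 windows exceed the threshold.

0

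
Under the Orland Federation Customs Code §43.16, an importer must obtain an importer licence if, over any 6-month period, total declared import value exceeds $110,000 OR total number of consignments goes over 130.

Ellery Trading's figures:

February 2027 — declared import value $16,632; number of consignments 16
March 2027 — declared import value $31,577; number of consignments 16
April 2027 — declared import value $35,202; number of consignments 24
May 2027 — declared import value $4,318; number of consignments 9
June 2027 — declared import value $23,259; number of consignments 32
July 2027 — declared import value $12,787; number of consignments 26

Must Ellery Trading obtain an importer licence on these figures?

Yes

Total declared import value: $16,632 + $31,577 + $35,202 + $4,318 + $23,259 + $12,787 = $123,775 (> $110,000).
Total number of consignments: 16 + 16 + 24 + 9 + 32 + 26 = 123 (≤ 130).
The test is 'or': at least one threshold is exceeded.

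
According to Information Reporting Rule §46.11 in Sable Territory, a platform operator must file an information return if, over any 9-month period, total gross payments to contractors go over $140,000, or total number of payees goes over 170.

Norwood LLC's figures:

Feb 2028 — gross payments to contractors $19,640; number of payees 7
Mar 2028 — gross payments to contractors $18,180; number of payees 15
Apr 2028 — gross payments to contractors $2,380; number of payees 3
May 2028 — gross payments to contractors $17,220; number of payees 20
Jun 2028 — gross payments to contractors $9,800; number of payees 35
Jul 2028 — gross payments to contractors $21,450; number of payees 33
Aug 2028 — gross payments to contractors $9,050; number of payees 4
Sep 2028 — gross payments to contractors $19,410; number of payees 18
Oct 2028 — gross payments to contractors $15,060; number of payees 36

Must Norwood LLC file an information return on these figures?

Total gross payments to contractors: $19,640 + $18,180 + $2,380 + $17,220 + $9,800 + $21,450 + $9,050 + $19,410 + $15,060 = $132,190 (≤ $140,000).
Total number of payees: 7 + 15 + 3 + 20 + 35 + 33 + 4 + 18 + 36 = 171 (> 170).
The test is 'or': at least one threshold is exceeded.

Yes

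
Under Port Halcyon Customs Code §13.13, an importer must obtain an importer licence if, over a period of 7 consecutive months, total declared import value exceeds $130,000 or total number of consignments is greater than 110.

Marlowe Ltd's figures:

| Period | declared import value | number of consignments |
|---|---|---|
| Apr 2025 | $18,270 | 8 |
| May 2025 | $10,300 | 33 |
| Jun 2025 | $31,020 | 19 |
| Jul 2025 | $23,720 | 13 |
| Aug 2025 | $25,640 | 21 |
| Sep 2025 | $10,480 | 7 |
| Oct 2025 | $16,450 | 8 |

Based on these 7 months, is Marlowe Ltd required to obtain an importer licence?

Yes

Total declared import value: $18,270 + $10,300 + $31,020 + $23,720 + $25,640 + $10,480 + $16,450 = $135,880 (> $130,000).
Total number of consignments: 8 + 33 + 19 + 13 + 21 + 7 + 8 = 109 (≤ 110).
The test is 'or': at least one threshold is exceeded.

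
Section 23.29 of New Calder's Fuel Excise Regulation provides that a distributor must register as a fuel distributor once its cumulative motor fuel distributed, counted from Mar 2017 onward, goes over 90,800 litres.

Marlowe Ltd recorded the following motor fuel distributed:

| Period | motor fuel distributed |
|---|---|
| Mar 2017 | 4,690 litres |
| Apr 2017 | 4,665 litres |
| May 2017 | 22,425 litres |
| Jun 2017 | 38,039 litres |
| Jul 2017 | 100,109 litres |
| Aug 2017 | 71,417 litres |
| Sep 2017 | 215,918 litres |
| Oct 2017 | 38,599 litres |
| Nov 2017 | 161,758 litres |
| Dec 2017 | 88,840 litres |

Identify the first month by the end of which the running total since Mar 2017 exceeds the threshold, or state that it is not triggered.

Through Mar 2017: 4,690 litres
Through Apr 2017: 9,355 litres
Through May 2017: 31,780 litres
Through Jun 2017: 69,819 litres
Through Jul 2017: 169,928 litres ← exceeds threshold

Jul 2017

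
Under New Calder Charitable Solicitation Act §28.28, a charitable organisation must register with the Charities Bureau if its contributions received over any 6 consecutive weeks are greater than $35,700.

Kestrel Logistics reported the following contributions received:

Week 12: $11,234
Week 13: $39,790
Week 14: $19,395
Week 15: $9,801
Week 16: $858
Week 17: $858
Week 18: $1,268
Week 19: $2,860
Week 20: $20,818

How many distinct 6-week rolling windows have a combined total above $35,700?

3

Week 12–Week 17: $11,234 + $39,790 + $19,395 + $9,801 + $858 + $858 = $81,936 (over)
Week 13–Week 18: $39,790 + $19,395 + $9,801 + $858 + $858 + $1,268 = $71,970 (over)
Week 14–Week 19: $19,395 + $9,801 + $858 + $858 + $1,268 + $2,860 = $35,040 (under)
Week 15–Week 20: $9,801 + $858 + $858 + $1,268 + $2,860 + $20,818 = $36,463 (over)
3 windows exceed the threshold.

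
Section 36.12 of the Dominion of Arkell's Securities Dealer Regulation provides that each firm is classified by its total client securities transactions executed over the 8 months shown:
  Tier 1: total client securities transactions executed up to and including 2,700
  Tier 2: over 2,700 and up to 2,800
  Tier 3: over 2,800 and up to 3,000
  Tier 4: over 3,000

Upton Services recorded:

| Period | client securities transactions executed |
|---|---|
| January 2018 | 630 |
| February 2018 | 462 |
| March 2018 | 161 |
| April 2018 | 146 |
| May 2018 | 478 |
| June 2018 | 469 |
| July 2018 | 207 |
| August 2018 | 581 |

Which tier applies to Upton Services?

Total client securities transactions executed: 630 + 462 + 161 + 146 + 478 + 469 + 207 + 581 = 3,134.
3,134 > 3,000, so Tier 4 applies.

Tier 4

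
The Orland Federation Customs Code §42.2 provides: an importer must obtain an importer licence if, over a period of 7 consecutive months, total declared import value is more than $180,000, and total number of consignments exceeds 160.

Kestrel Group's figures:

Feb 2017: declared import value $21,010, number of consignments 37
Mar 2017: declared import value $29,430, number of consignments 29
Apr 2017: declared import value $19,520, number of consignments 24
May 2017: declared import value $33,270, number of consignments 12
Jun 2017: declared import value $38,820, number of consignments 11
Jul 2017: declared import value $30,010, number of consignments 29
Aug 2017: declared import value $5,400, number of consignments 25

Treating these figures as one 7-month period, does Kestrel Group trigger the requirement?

Total declared import value: $21,010 + $29,430 + $19,520 + $33,270 + $38,820 + $30,010 + $5,400 = $177,460 (≤ $180,000).
Total number of consignments: 37 + 29 + 24 + 12 + 11 + 29 + 25 = 167 (> 160).
The test is 'and': the rule requires both, and at least one is not exceeded.

No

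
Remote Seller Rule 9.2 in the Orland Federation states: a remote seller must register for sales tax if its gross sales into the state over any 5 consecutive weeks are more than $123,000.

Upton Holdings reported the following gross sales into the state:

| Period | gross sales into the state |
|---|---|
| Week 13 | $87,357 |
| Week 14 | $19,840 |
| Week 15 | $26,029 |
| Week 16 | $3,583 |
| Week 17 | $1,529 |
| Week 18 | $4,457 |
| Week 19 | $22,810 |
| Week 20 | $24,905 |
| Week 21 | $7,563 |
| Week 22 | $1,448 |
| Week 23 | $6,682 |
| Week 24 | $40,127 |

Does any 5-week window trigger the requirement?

Yes

Week 13–Week 17: $87,357 + $19,840 + $26,029 + $3,583 + $1,529 = $138,338 (over)
Week 14–Week 18: $19,840 + $26,029 + $3,583 + $1,529 + $4,457 = $55,438 (under)
Week 15–Week 19: $26,029 + $3,583 + $1,529 + $4,457 + $22,810 = $58,408 (under)
Week 16–Week 20: $3,583 + $1,529 + $4,457 + $22,810 + $24,905 = $57,284 (under)
Week 17–Week 21: $1,529 + $4,457 + $22,810 + $24,905 + $7,563 = $61,264 (under)
Week 18–Week 22: $4,457 + $22,810 + $24,905 + $7,563 + $1,448 = $61,183 (under)
Week 19–Week 23: $22,810 + $24,905 + $7,563 + $1,448 + $6,682 = $63,408 (under)
Week 20–Week 24: $24,905 + $7,563 + $1,448 + $6,682 + $40,127 = $80,725 (under)
At least one window exceeds $123,000.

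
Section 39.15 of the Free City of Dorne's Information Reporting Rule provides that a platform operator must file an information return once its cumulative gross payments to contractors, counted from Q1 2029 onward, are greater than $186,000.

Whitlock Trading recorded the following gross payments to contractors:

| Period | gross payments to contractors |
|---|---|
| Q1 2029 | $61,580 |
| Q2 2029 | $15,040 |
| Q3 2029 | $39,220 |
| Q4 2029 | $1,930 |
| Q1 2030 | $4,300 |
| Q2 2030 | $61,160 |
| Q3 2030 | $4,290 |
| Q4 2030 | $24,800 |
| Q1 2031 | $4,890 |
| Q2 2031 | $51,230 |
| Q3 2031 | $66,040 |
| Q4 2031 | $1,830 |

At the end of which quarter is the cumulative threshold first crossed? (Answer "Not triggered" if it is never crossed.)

Q3 2030

Through Q1 2029: $61,580
Through Q2 2029: $76,620
Through Q3 2029: $115,840
Through Q4 2029: $117,770
Through Q1 2030: $122,070
Through Q2 2030: $183,230
Through Q3 2030: $187,520 ← exceeds threshold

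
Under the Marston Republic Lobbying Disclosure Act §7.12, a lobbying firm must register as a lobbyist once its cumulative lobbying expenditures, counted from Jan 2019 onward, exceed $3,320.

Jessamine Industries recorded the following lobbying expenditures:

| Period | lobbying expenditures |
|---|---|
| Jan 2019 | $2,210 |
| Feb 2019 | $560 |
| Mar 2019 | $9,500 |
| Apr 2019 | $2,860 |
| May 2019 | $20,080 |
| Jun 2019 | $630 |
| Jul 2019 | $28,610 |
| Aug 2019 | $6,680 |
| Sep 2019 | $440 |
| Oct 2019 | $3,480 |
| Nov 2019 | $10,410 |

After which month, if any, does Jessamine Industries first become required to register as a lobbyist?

Through Jan 2019: $2,210
Through Feb 2019: $2,770
Through Mar 2019: $12,270 ← exceeds threshold

Mar 2019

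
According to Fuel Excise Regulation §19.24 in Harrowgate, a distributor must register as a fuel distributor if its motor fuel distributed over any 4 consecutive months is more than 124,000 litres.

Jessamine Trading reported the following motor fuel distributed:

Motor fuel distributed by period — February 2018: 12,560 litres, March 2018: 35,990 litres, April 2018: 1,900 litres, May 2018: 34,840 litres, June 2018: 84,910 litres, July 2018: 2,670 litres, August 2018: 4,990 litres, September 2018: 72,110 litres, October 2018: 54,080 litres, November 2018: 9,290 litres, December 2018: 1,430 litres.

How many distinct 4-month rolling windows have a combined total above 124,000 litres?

February 2018–May 2018: 12,560 litres + 35,990 litres + 1,900 litres + 34,840 litres = 85,290 litres (under)
March 2018–June 2018: 35,990 litres + 1,900 litres + 34,840 litres + 84,910 litres = 157,640 litres (over)
April 2018–July 2018: 1,900 litres + 34,840 litres + 84,910 litres + 2,670 litres = 124,320 litres (over)
May 2018–August 2018: 34,840 litres + 84,910 litres + 2,670 litres + 4,990 litres = 127,410 litres (over)
June 2018–September 2018: 84,910 litres + 2,670 litres + 4,990 litres + 72,110 litres = 164,680 litres (over)
July 2018–October 2018: 2,670 litres + 4,990 litres + 72,110 litres + 54,080 litres = 133,850 litres (over)
August 2018–November 2018: 4,990 litres + 72,110 litres + 54,080 litres + 9,290 litres = 140,470 litres (over)
September 2018–December 2018: 72,110 litres + 54,080 litres + 9,290 litres + 1,430 litres = 136,910 litres (over)
7 windows exceed the threshold.

7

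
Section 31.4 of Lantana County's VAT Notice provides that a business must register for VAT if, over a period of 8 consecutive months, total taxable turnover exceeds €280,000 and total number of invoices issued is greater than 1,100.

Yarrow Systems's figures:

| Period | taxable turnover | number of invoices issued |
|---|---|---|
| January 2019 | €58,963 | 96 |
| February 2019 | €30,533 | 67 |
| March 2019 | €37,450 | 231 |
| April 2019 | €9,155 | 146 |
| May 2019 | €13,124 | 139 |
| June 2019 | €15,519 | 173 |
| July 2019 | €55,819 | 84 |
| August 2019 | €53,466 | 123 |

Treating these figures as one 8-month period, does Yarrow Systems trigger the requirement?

Total taxable turnover: €58,963 + €30,533 + €37,450 + €9,155 + €13,124 + €15,519 + €55,819 + €53,466 = €274,029 (≤ €280,000).
Total number of invoices issued: 96 + 67 + 231 + 146 + 139 + 173 + 84 + 123 = 1,059 (≤ 1,100).
The test is 'and': the rule requires both, and at least one is not exceeded.

No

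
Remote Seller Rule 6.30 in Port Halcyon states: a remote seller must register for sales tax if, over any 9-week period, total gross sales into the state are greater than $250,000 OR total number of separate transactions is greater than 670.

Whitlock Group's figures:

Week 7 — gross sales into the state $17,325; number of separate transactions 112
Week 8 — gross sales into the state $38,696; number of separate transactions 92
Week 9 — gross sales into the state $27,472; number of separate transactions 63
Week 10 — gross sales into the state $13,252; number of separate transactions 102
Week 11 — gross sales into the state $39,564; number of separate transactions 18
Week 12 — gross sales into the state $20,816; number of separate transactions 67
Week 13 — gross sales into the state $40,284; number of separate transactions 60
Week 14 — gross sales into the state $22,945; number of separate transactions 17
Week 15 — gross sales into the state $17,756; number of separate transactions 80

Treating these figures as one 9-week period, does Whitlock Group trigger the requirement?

Total gross sales into the state: $17,325 + $38,696 + $27,472 + $13,252 + $39,564 + $20,816 + $40,284 + $22,945 + $17,756 = $238,110 (≤ $250,000).
Total number of separate transactions: 112 + 92 + 63 + 102 + 18 + 67 + 60 + 17 + 80 = 611 (≤ 670).
The test is 'or': neither threshold is exceeded.

No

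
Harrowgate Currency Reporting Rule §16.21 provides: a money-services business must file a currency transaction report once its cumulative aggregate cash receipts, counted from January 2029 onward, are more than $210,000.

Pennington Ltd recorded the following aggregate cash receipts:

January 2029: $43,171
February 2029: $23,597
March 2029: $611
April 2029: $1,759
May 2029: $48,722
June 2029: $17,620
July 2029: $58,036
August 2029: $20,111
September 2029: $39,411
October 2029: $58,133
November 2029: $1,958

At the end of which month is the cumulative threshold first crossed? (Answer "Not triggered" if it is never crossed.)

August 2029

Through January 2029: $43,171
Through February 2029: $66,768
Through March 2029: $67,379
Through April 2029: $69,138
Through May 2029: $117,860
Through June 2029: $135,480
Through July 2029: $193,516
Through August 2029: $213,627 ← exceeds threshold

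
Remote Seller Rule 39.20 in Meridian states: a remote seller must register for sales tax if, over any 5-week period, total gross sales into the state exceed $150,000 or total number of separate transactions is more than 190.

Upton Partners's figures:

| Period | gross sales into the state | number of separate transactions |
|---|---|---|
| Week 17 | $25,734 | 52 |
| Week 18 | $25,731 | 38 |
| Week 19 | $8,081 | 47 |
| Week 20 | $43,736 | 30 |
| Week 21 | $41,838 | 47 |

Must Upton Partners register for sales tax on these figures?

Total gross sales into the state: $25,734 + $25,731 + $8,081 + $43,736 + $41,838 = $145,120 (≤ $150,000).
Total number of separate transactions: 52 + 38 + 47 + 30 + 47 = 214 (> 190).
The test is 'or': at least one threshold is exceeded.

Yes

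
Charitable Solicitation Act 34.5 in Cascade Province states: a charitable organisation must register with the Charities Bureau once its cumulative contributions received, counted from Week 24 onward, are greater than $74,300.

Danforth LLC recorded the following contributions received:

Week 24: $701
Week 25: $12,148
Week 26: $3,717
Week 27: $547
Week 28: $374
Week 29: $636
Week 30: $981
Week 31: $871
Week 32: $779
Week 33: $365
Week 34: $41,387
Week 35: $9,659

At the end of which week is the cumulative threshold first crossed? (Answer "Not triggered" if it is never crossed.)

Through Week 24: $701
Through Week 25: $12,849
Through Week 26: $16,566
Through Week 27: $17,113
Through Week 28: $17,487
Through Week 29: $18,123
Through Week 30: $19,104
Through Week 31: $19,975
Through Week 32: $20,754
Through Week 33: $21,119
Through Week 34: $62,506
Through Week 35: $72,165
Final cumulative total $72,165 ≤ $74,300; the threshold is never exceeded.

Not triggered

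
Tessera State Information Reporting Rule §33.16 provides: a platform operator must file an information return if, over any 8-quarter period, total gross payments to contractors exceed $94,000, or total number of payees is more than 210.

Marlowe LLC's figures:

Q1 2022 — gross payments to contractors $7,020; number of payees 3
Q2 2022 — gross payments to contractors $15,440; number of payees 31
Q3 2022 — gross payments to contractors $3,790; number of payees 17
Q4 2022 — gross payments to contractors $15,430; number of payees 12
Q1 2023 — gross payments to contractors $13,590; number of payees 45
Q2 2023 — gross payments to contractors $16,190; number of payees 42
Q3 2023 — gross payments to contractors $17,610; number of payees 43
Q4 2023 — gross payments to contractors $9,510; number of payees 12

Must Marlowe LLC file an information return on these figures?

Total gross payments to contractors: $7,020 + $15,440 + $3,790 + $15,430 + $13,590 + $16,190 + $17,610 + $9,510 = $98,580 (> $94,000).
Total number of payees: 3 + 31 + 17 + 12 + 45 + 42 + 43 + 12 = 205 (≤ 210).
The test is 'or': at least one threshold is exceeded.

Yes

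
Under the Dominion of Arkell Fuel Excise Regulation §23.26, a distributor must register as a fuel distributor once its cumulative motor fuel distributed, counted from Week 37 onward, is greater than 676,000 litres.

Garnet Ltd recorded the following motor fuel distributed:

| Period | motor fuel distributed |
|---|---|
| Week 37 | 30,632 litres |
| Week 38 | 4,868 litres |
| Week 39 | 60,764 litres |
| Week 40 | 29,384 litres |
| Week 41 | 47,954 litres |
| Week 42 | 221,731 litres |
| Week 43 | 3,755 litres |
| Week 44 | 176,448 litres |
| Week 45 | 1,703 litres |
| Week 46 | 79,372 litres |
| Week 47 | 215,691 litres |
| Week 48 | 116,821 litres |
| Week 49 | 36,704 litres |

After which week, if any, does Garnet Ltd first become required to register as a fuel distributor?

Week 47

Through Week 37: 30,632 litres
Through Week 38: 35,500 litres
Through Week 39: 96,264 litres
Through Week 40: 125,648 litres
Through Week 41: 173,602 litres
Through Week 42: 395,333 litres
Through Week 43: 399,088 litres
Through Week 44: 575,536 litres
Through Week 45: 577,239 litres
Through Week 46: 656,611 litres
Through Week 47: 872,302 litres ← exceeds threshold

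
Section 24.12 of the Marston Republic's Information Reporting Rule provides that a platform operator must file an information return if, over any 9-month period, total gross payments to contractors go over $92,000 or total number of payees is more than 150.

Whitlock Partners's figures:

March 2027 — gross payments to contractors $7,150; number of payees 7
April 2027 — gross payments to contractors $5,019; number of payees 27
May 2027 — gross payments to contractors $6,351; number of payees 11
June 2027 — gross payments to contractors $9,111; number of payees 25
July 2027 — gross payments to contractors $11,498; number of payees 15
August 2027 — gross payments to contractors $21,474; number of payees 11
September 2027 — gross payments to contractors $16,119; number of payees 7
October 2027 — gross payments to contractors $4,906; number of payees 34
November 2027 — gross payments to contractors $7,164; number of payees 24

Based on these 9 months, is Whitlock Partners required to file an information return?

Yes

Total gross payments to contractors: $7,150 + $5,019 + $6,351 + $9,111 + $11,498 + $21,474 + $16,119 + $4,906 + $7,164 = $88,792 (≤ $92,000).
Total number of payees: 7 + 27 + 11 + 25 + 15 + 11 + 7 + 34 + 24 = 161 (> 150).
The test is 'or': at least one threshold is exceeded.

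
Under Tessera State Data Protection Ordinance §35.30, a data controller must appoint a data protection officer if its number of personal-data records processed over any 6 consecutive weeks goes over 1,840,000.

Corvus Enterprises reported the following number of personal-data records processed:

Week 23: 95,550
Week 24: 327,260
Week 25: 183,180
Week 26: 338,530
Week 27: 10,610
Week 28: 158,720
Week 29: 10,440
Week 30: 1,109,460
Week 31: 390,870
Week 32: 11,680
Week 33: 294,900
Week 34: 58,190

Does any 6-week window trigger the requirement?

Yes

Week 23–Week 28: 95,550 + 327,260 + 183,180 + 338,530 + 10,610 + 158,720 = 1,113,850 (under)
Week 24–Week 29: 327,260 + 183,180 + 338,530 + 10,610 + 158,720 + 10,440 = 1,028,740 (under)
Week 25–Week 30: 183,180 + 338,530 + 10,610 + 158,720 + 10,440 + 1,109,460 = 1,810,940 (under)
Week 26–Week 31: 338,530 + 10,610 + 158,720 + 10,440 + 1,109,460 + 390,870 = 2,018,630 (over)
Week 27–Week 32: 10,610 + 158,720 + 10,440 + 1,109,460 + 390,870 + 11,680 = 1,691,780 (under)
Week 28–Week 33: 158,720 + 10,440 + 1,109,460 + 390,870 + 11,680 + 294,900 = 1,976,070 (over)
Week 29–Week 34: 10,440 + 1,109,460 + 390,870 + 11,680 + 294,900 + 58,190 = 1,875,540 (over)
At least one window exceeds 1,840,000.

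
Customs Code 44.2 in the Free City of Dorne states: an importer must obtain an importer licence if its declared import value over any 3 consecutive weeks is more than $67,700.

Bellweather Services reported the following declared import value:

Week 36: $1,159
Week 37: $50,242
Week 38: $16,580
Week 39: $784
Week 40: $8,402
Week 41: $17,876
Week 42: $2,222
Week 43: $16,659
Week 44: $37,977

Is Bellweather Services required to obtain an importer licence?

Week 36–Week 38: $1,159 + $50,242 + $16,580 = $67,981 (over)
Week 37–Week 39: $50,242 + $16,580 + $784 = $67,606 (under)
Week 38–Week 40: $16,580 + $784 + $8,402 = $25,766 (under)
Week 39–Week 41: $784 + $8,402 + $17,876 = $27,062 (under)
Week 40–Week 42: $8,402 + $17,876 + $2,222 = $28,500 (under)
Week 41–Week 43: $17,876 + $2,222 + $16,659 = $36,757 (under)
Week 42–Week 44: $2,222 + $16,659 + $37,977 = $56,858 (under)
At least one window exceeds $67,700.

Yes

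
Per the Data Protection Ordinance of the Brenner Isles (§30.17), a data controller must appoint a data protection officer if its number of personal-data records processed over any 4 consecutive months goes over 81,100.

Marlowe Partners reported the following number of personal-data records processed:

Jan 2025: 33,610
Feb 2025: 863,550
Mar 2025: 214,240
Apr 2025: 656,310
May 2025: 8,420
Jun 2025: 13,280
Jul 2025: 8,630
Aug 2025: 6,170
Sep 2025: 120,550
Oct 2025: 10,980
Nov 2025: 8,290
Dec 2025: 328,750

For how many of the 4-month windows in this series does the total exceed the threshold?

Jan 2025–Apr 2025: 33,610 + 863,550 + 214,240 + 656,310 = 1,767,710 (over)
Feb 2025–May 2025: 863,550 + 214,240 + 656,310 + 8,420 = 1,742,520 (over)
Mar 2025–Jun 2025: 214,240 + 656,310 + 8,420 + 13,280 = 892,250 (over)
Apr 2025–Jul 2025: 656,310 + 8,420 + 13,280 + 8,630 = 686,640 (over)
May 2025–Aug 2025: 8,420 + 13,280 + 8,630 + 6,170 = 36,500 (under)
Jun 2025–Sep 2025: 13,280 + 8,630 + 6,170 + 120,550 = 148,630 (over)
Jul 2025–Oct 2025: 8,630 + 6,170 + 120,550 + 10,980 = 146,330 (over)
Aug 2025–Nov 2025: 6,170 + 120,550 + 10,980 + 8,290 = 145,990 (over)
Sep 2025–Dec 2025: 120,550 + 10,980 + 8,290 + 328,750 = 468,570 (over)
8 windows exceed the threshold.

8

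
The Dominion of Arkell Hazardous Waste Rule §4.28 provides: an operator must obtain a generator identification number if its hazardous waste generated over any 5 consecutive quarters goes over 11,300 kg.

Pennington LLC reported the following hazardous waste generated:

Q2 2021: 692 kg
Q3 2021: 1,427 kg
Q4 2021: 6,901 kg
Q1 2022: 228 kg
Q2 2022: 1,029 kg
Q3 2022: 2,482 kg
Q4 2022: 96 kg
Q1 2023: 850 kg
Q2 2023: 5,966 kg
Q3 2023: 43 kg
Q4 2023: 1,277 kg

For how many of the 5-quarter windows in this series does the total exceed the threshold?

1

Q2 2021–Q2 2022: 692 kg + 1,427 kg + 6,901 kg + 228 kg + 1,029 kg = 10,277 kg (under)
Q3 2021–Q3 2022: 1,427 kg + 6,901 kg + 228 kg + 1,029 kg + 2,482 kg = 12,067 kg (over)
Q4 2021–Q4 2022: 6,901 kg + 228 kg + 1,029 kg + 2,482 kg + 96 kg = 10,736 kg (under)
Q1 2022–Q1 2023: 228 kg + 1,029 kg + 2,482 kg + 96 kg + 850 kg = 4,685 kg (under)
Q2 2022–Q2 2023: 1,029 kg + 2,482 kg + 96 kg + 850 kg + 5,966 kg = 10,423 kg (under)
Q3 2022–Q3 2023: 2,482 kg + 96 kg + 850 kg + 5,966 kg + 43 kg = 9,437 kg (under)
Q4 2022–Q4 2023: 96 kg + 850 kg + 5,966 kg + 43 kg + 1,277 kg = 8,232 kg (under)
1 window exceeds the threshold.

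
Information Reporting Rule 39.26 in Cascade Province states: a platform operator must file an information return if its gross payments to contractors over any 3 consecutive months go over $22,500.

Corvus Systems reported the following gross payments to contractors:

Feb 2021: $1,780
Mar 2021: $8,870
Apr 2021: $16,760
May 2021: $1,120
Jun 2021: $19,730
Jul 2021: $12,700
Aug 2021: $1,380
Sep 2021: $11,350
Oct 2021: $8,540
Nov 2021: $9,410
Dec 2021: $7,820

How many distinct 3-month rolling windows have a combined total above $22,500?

8

Feb 2021–Apr 2021: $1,780 + $8,870 + $16,760 = $27,410 (over)
Mar 2021–May 2021: $8,870 + $16,760 + $1,120 = $26,750 (over)
Apr 2021–Jun 2021: $16,760 + $1,120 + $19,730 = $37,610 (over)
May 2021–Jul 2021: $1,120 + $19,730 + $12,700 = $33,550 (over)
Jun 2021–Aug 2021: $19,730 + $12,700 + $1,380 = $33,810 (over)
Jul 2021–Sep 2021: $12,700 + $1,380 + $11,350 = $25,430 (over)
Aug 2021–Oct 2021: $1,380 + $11,350 + $8,540 = $21,270 (under)
Sep 2021–Nov 2021: $11,350 + $8,540 + $9,410 = $29,300 (over)
Oct 2021–Dec 2021: $8,540 + $9,410 + $7,820 = $25,770 (over)
8 windows exceed the threshold.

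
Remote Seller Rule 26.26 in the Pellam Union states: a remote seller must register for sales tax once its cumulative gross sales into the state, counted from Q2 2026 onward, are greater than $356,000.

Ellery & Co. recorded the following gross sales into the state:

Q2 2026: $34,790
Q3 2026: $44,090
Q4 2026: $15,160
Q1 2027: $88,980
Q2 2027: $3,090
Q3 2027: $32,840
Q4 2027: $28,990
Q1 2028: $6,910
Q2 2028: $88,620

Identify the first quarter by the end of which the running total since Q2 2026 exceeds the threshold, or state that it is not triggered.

Through Q2 2026: $34,790
Through Q3 2026: $78,880
Through Q4 2026: $94,040
Through Q1 2027: $183,020
Through Q2 2027: $186,110
Through Q3 2027: $218,950
Through Q4 2027: $247,940
Through Q1 2028: $254,850
Through Q2 2028: $343,470
Final cumulative total $343,470 ≤ $356,000; the threshold is never exceeded.

Not triggered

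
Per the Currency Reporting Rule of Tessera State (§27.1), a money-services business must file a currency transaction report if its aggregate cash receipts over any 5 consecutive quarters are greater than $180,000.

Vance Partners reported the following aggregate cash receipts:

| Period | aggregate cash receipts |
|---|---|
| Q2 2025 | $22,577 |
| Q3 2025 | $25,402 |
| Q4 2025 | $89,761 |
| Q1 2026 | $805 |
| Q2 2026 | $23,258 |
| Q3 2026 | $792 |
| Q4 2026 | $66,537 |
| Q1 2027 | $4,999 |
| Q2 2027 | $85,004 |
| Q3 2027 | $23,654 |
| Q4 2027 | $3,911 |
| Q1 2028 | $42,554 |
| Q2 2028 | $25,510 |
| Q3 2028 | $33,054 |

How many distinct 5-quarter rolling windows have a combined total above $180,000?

Q2 2025–Q2 2026: $22,577 + $25,402 + $89,761 + $805 + $23,258 = $161,803 (under)
Q3 2025–Q3 2026: $25,402 + $89,761 + $805 + $23,258 + $792 = $140,018 (under)
Q4 2025–Q4 2026: $89,761 + $805 + $23,258 + $792 + $66,537 = $181,153 (over)
Q1 2026–Q1 2027: $805 + $23,258 + $792 + $66,537 + $4,999 = $96,391 (under)
Q2 2026–Q2 2027: $23,258 + $792 + $66,537 + $4,999 + $85,004 = $180,590 (over)
Q3 2026–Q3 2027: $792 + $66,537 + $4,999 + $85,004 + $23,654 = $180,986 (over)
Q4 2026–Q4 2027: $66,537 + $4,999 + $85,004 + $23,654 + $3,911 = $184,105 (over)
Q1 2027–Q1 2028: $4,999 + $85,004 + $23,654 + $3,911 + $42,554 = $160,122 (under)
Q2 2027–Q2 2028: $85,004 + $23,654 + $3,911 + $42,554 + $25,510 = $180,633 (over)
Q3 2027–Q3 2028: $23,654 + $3,911 + $42,554 + $25,510 + $33,054 = $128,683 (under)
5 windows exceed the threshold.

5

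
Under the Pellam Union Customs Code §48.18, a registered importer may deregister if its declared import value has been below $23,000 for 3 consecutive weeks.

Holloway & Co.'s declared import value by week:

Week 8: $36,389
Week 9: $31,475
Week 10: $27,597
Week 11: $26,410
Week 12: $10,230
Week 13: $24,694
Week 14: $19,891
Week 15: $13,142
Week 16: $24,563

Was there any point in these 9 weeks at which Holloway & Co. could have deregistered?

No

Weeks below $23,000: Week 12, Week 14, Week 15.
Longest run of consecutive weeks below the threshold: 2.
2 < 3, so Holloway & Co. never became eligible.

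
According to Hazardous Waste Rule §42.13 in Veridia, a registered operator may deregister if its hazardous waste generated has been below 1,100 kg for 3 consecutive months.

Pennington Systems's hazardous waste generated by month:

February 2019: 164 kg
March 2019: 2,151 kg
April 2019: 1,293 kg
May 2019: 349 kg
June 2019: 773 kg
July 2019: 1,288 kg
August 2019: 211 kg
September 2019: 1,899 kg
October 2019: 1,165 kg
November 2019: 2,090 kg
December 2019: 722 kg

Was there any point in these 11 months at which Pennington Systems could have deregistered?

No

Months below 1,100 kg: February 2019, May 2019, June 2019, August 2019, December 2019.
Longest run of consecutive months below the threshold: 2.
2 < 3, so Pennington Systems never became eligible.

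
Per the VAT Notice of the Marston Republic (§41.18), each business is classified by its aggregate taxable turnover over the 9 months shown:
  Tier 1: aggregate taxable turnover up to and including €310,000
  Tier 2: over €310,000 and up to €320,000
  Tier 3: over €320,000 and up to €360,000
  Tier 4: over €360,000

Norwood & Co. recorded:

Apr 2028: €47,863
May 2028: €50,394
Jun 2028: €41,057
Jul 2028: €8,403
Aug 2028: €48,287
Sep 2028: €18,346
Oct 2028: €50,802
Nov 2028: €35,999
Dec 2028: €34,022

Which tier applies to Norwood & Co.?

Tier 3

Aggregate taxable turnover: €47,863 + €50,394 + €41,057 + €8,403 + €48,287 + €18,346 + €50,802 + €35,999 + €34,022 = €335,173.
€320,000 < €335,173 ≤ €360,000, so Tier 3 applies.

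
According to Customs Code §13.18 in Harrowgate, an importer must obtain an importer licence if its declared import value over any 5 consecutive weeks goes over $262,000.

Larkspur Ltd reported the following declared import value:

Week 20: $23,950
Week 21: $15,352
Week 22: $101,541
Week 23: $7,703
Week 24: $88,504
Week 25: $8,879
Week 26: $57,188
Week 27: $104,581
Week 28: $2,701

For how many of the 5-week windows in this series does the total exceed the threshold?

2

Week 20–Week 24: $23,950 + $15,352 + $101,541 + $7,703 + $88,504 = $237,050 (under)
Week 21–Week 25: $15,352 + $101,541 + $7,703 + $88,504 + $8,879 = $221,979 (under)
Week 22–Week 26: $101,541 + $7,703 + $88,504 + $8,879 + $57,188 = $263,815 (over)
Week 23–Week 27: $7,703 + $88,504 + $8,879 + $57,188 + $104,581 = $266,855 (over)
Week 24–Week 28: $88,504 + $8,879 + $57,188 + $104,581 + $2,701 = $261,853 (under)
2 windows exceed the threshold.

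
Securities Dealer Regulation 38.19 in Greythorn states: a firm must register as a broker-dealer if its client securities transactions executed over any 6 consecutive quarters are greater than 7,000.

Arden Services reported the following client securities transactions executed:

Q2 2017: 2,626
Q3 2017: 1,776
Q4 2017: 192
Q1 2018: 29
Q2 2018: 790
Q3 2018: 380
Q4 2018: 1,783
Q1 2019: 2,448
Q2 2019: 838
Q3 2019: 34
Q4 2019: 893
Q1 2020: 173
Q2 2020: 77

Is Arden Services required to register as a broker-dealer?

No

Q2 2017–Q3 2018: 2,626 + 1,776 + 192 + 29 + 790 + 380 = 5,793 (under)
Q3 2017–Q4 2018: 1,776 + 192 + 29 + 790 + 380 + 1,783 = 4,950 (under)
Q4 2017–Q1 2019: 192 + 29 + 790 + 380 + 1,783 + 2,448 = 5,622 (under)
Q1 2018–Q2 2019: 29 + 790 + 380 + 1,783 + 2,448 + 838 = 6,268 (under)
Q2 2018–Q3 2019: 790 + 380 + 1,783 + 2,448 + 838 + 34 = 6,273 (under)
Q3 2018–Q4 2019: 380 + 1,783 + 2,448 + 838 + 34 + 893 = 6,376 (under)
Q4 2018–Q1 2020: 1,783 + 2,448 + 838 + 34 + 893 + 173 = 6,169 (under)
Q1 2019–Q2 2020: 2,448 + 838 + 34 + 893 + 173 + 77 = 4,463 (under)
No window exceeds 7,000.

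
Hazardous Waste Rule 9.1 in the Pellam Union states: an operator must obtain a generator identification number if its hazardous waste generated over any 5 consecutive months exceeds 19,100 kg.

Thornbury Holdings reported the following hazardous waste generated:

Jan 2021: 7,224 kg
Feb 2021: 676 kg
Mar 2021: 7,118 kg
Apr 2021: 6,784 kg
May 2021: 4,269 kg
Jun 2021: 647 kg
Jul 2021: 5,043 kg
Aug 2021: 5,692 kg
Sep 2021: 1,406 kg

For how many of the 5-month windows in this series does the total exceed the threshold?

Jan 2021–May 2021: 7,224 kg + 676 kg + 7,118 kg + 6,784 kg + 4,269 kg = 26,071 kg (over)
Feb 2021–Jun 2021: 676 kg + 7,118 kg + 6,784 kg + 4,269 kg + 647 kg = 19,494 kg (over)
Mar 2021–Jul 2021: 7,118 kg + 6,784 kg + 4,269 kg + 647 kg + 5,043 kg = 23,861 kg (over)
Apr 2021–Aug 2021: 6,784 kg + 4,269 kg + 647 kg + 5,043 kg + 5,692 kg = 22,435 kg (over)
May 2021–Sep 2021: 4,269 kg + 647 kg + 5,043 kg + 5,692 kg + 1,406 kg = 17,057 kg (under)
4 windows exceed the threshold.

4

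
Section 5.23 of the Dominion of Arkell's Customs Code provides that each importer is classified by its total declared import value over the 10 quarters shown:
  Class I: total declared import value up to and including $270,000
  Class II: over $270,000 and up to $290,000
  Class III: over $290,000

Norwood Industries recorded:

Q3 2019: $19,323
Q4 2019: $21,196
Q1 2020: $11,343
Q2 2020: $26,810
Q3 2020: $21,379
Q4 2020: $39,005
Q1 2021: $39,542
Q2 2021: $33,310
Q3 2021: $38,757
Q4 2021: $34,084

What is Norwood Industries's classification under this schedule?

Total declared import value: $19,323 + $21,196 + $11,343 + $26,810 + $21,379 + $39,005 + $39,542 + $33,310 + $38,757 + $34,084 = $284,749.
$270,000 < $284,749 ≤ $290,000, so Class II applies.

Class II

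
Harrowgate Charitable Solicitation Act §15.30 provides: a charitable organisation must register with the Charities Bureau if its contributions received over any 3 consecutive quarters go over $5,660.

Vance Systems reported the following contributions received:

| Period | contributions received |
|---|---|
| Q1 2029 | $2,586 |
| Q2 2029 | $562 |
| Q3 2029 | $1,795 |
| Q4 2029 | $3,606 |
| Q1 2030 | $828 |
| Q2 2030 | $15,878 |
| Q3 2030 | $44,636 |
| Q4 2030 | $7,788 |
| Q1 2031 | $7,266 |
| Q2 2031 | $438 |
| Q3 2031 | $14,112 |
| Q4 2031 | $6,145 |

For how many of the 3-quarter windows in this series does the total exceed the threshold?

9

Q1 2029–Q3 2029: $2,586 + $562 + $1,795 = $4,943 (under)
Q2 2029–Q4 2029: $562 + $1,795 + $3,606 = $5,963 (over)
Q3 2029–Q1 2030: $1,795 + $3,606 + $828 = $6,229 (over)
Q4 2029–Q2 2030: $3,606 + $828 + $15,878 = $20,312 (over)
Q1 2030–Q3 2030: $828 + $15,878 + $44,636 = $61,342 (over)
Q2 2030–Q4 2030: $15,878 + $44,636 + $7,788 = $68,302 (over)
Q3 2030–Q1 2031: $44,636 + $7,788 + $7,266 = $59,690 (over)
Q4 2030–Q2 2031: $7,788 + $7,266 + $438 = $15,492 (over)
Q1 2031–Q3 2031: $7,266 + $438 + $14,112 = $21,816 (over)
Q2 2031–Q4 2031: $438 + $14,112 + $6,145 = $20,695 (over)
9 windows exceed the threshold.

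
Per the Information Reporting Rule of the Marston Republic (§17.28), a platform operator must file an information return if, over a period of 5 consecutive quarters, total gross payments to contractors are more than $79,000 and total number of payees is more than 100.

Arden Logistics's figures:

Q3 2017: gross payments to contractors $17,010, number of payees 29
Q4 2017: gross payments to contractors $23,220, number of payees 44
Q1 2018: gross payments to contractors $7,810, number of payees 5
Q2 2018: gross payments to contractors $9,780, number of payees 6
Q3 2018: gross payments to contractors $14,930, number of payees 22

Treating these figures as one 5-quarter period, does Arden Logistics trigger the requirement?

No

Total gross payments to contractors: $17,010 + $23,220 + $7,810 + $9,780 + $14,930 = $72,750 (≤ $79,000).
Total number of payees: 29 + 44 + 5 + 6 + 22 = 106 (> 100).
The test is 'and': the rule requires both, and at least one is not exceeded.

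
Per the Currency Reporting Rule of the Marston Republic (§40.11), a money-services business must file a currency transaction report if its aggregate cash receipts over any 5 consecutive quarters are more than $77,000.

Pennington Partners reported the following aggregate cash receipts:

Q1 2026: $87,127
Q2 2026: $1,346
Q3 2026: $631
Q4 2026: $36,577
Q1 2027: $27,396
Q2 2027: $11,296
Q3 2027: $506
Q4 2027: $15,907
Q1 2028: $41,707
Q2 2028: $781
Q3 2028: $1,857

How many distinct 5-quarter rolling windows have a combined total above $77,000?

4

Q1 2026–Q1 2027: $87,127 + $1,346 + $631 + $36,577 + $27,396 = $153,077 (over)
Q2 2026–Q2 2027: $1,346 + $631 + $36,577 + $27,396 + $11,296 = $77,246 (over)
Q3 2026–Q3 2027: $631 + $36,577 + $27,396 + $11,296 + $506 = $76,406 (under)
Q4 2026–Q4 2027: $36,577 + $27,396 + $11,296 + $506 + $15,907 = $91,682 (over)
Q1 2027–Q1 2028: $27,396 + $11,296 + $506 + $15,907 + $41,707 = $96,812 (over)
Q2 2027–Q2 2028: $11,296 + $506 + $15,907 + $41,707 + $781 = $70,197 (under)
Q3 2027–Q3 2028: $506 + $15,907 + $41,707 + $781 + $1,857 = $60,758 (under)
4 windows exceed the threshold.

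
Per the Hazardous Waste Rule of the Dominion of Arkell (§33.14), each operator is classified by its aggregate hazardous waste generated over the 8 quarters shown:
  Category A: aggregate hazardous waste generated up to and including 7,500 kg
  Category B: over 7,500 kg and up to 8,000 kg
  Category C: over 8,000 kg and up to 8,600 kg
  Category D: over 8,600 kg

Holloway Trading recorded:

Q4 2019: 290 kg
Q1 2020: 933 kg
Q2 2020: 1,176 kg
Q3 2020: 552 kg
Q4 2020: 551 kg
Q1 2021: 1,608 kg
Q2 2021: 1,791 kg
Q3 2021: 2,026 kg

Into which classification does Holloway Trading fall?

Aggregate hazardous waste generated: 290 kg + 933 kg + 1,176 kg + 552 kg + 551 kg + 1,608 kg + 1,791 kg + 2,026 kg = 8,927 kg.
8,927 kg > 8,600 kg, so Category D applies.

Category D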